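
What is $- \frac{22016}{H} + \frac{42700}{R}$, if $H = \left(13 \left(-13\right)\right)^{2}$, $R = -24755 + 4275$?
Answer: $- \frac{83522119}{29246464} \approx -2.8558$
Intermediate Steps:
$R = -20480$
$H = 28561$ ($H = \left(-169\right)^{2} = 28561$)
$- \frac{22016}{H} + \frac{42700}{R} = - \frac{22016}{28561} + \frac{42700}{-20480} = \left(-22016\right) \frac{1}{28561} + 42700 \left(- \frac{1}{20480}\right) = - \frac{22016}{28561} - \frac{2135}{1024} = - \frac{83522119}{29246464}$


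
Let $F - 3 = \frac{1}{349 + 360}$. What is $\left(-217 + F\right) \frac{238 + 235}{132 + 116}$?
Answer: $- \frac{71765925}{175832} \approx -408.15$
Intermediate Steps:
$F = \frac{2128}{709}$ ($F = 3 + \frac{1}{349 + 360} = 3 + \frac{1}{709} = \frac{2128}{709} \approx 3.0014$)
$\left(-217 + F\right) \frac{238 + 235}{132 + 116} = \left(-217 + \frac{2128}{709}\right) \frac{238 + 235}{132 + 116} = - \frac{151725 \cdot \frac{473}{248}}{709} = - \frac{151725 \cdot 473 \cdot \frac{1}{248}}{709} = \left(- \frac{151725}{709}\right) \frac{473}{248} = - \frac{71765925}{175832}$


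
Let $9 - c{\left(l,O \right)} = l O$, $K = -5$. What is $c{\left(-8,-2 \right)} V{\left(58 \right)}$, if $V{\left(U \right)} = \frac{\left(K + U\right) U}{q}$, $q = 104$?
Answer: $- \frac{10759}{52} \approx -206.9$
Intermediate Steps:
$c{\left(l,O \right)} = 9 - O l$ ($c{\left(l,O \right)} = 9 - l O = 9 - O l$)
$V{\left(U \right)} = \frac{U \left(-5 + U\right)}{104}$ ($V{\left(U \right)} = \frac{\left(-5 + U\right) U}{104} = U \left(-5 + U\right) \frac{1}{104} = \frac{U \left(-5 + U\right)}{104}$)
$c{\left(-8,-2 \right)} V{\left(58 \right)} = \left(9 - \left(-2\right) \left(-8\right)\right) \frac{1}{104} \cdot 58 \left(-5 + 58\right) = \left(9 - 16\right) \frac{1}{104} \cdot 58 \cdot 53 = \left(-7\right) \frac{1537}{52} = - \frac{10759}{52}$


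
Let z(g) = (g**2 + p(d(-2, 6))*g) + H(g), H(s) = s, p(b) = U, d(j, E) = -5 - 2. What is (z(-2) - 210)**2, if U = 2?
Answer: 44944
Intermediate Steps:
d(j, E) = -7
p(b) = 2
z(g) = g**2 + 3*g (z(g) = (g**2 + 2*g) + g = g**2 + 3*g)
(z(-2) - 210)**2 = (-2*(3 - 2) - 210)**2 = (-2*1 - 210)**2 = (-2 - 210)**2 = (-212)**2 = 44944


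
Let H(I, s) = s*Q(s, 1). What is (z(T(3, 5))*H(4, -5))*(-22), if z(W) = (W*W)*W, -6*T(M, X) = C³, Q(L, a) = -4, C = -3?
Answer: -40095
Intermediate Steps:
T(M, X) = 9/2 (T(M, X) = -⅙*(-3)³ = -⅙*(-27) = 9/2)
z(W) = W³ (z(W) = W²*W = W³)
H(I, s) = -4*s (H(I, s) = s*(-4) = -4*s)
(z(T(3, 5))*H(4, -5))*(-22) = ((9/2)³*(-4*(-5)))*(-22) = ((729/8)*20)*(-22) = (3645/2)*(-22) = -40095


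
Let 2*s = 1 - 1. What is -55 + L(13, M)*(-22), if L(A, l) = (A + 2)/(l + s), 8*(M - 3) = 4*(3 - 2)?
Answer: -1045/7 ≈ -149.29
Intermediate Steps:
s = 0 (s = (1 - 1)/2 = (½)*0 = 0)
M = 7/2 (M = 3 + (4*(3 - 2))/8 = 3 + (4*1)/8 = 3 + (⅛)*4 = 3 + ½ = 7/2 ≈ 3.5000)
L(A, l) = (2 + A)/l (L(A, l) = (A + 2)/(l + 0) = (2 + A)/l)
-55 + L(13, M)*(-22) = -55 + ((2 + 13)/(7/2))*(-22) = -55 + ((2/7)*15)*(-22) = -55 + (30/7)*(-22) = -55 - 660/7 = -1045/7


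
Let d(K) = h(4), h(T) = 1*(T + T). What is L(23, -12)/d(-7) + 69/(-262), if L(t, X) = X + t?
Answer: 1165/1048 ≈ 1.1116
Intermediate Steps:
h(T) = 2*T (h(T) = 1*(2*T) = 2*T)
d(K) = 8 (d(K) = 2*4 = 8)
L(23, -12)/d(-7) + 69/(-262) = (-12 + 23)/8 + 69/(-262) = 11*(⅛) + 69*(-1/262) = 11/8 - 69/262 = 1165/1048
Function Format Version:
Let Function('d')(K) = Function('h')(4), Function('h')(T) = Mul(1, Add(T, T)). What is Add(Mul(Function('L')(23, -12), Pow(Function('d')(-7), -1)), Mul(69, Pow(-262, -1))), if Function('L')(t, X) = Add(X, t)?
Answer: Rational(1165, 1048) ≈ 1.1116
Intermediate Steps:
Function('h')(T) = Mul(2, T) (Function('h')(T) = Mul(1, Mul(2, T)) = Mul(2, T))
Function('d')(K) = 8 (Function('d')(K) = Mul(2, 4) = 8)
Add(Mul(Function('L')(23, -12), Pow(Function('d')(-7), -1)), Mul(69, Pow(-262, -1))) = Add(Mul(Add(-12, 23), Pow(8, -1)), Mul(69, Pow(-262, -1))) = Add(Mul(11, Rational(1, 8)), Mul(69, Rational(-1, 262))) = Add(Rational(11, 8), Rational(-69, 262)) = Rational(1165, 1048)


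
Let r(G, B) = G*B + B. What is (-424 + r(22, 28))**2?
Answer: 48400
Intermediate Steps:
r(G, B) = B + B*G (r(G, B) = B*G + B = B + B*G)
(-424 + r(22, 28))**2 = (-424 + 28*(1 + 22))**2 = (-424 + 28*23)**2 = (-424 + 644)**2 = 220**2 = 48400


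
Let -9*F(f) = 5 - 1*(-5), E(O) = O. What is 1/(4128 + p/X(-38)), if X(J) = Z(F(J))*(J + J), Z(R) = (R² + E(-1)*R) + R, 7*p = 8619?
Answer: 53200/218911461 ≈ 0.00024302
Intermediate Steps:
p = 8619/7 (p = (⅐)*8619 = 8619/7 ≈ 1231.3)
F(f) = -10/9 (F(f) = -(5 - 1*(-5))/9 = -(5 + 5)/9 = -⅑*10 = -10/9)
Z(R) = R² (Z(R) = (R² - R) + R = R²)
X(J) = 200*J/81 (X(J) = (-10/9)²*(J + J) = 100*(2*J)/81 = 200*J/81)
1/(4128 + p/X(-38)) = 1/(4128 + 8619/(7*(((200/81)*(-38))))) = 1/(4128 + 8619/(7*(-7600/81))) = 1/(4128 + (8619/7)*(-81/7600)) = 1/(4128 - 698139/53200) = 1/(218911461/53200) = 53200/218911461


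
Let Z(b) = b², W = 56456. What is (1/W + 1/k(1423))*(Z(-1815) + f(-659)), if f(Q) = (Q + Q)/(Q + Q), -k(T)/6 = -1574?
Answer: 27136186675/66646308 ≈ 407.17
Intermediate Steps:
k(T) = 9444 (k(T) = -6*(-1574) = 9444)
f(Q) = 1 (f(Q) = (2*Q)/((2*Q)) = (2*Q)*(1/(2*Q)) = 1)
(1/W + 1/k(1423))*(Z(-1815) + f(-659)) = (1/56456 + 1/9444)*((-1815)² + 1) = (1/56456 + 1/9444)*(3294225 + 1) = (16475/133292616)*3294226 = 27136186675/66646308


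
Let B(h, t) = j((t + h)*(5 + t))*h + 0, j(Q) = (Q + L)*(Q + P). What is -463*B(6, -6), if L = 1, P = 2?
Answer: -5556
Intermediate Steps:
j(Q) = (1 + Q)*(2 + Q) (j(Q) = (Q + 1)*(Q + 2) = (1 + Q)*(2 + Q))
B(h, t) = h*(2 + (5 + t)²*(h + t)² + 3*(5 + t)*(h + t)) (B(h, t) = (2 + ((t + h)*(5 + t))² + 3*((t + h)*(5 + t)))*h + 0 = (2 + ((h + t)*(5 + t))² + 3*((h + t)*(5 + t)))*h + 0 = (2 + ((5 + t)*(h + t))² + 3*((5 + t)*(h + t)))*h + 0 = (2 + (5 + t)²*(h + t)² + 3*(5 + t)*(h + t))*h + 0 = h*(2 + (5 + t)²*(h + t)² + 3*(5 + t)*(h + t)) + 0 = h*(2 + (5 + t)²*(h + t)² + 3*(5 + t)*(h + t)))
-463*B(6, -6) = -2778*(2 + ((-6)² + 5*6 + 5*(-6) + 6*(-6))² + 3*(-6)² + 15*6 + 15*(-6) + 3*6*(-6)) = -2778*(2 + (36 + 30 - 30 - 36)² + 3*36 + 90 - 90 - 108) = -2778*(2 + 0² + 108 + 90 - 90 - 108) = -2778*(2 + 0 + 108 + 90 - 90 - 108) = -2778*2 = -463*12 = -5556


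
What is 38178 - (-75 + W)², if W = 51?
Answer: 37602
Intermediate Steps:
38178 - (-75 + W)² = 38178 - (-75 + 51)² = 38178 - 1*(-24)² = 38178 - 1*576 = 38178 - 576 = 37602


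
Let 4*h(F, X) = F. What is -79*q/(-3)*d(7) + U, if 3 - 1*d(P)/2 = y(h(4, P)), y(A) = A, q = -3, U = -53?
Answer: -369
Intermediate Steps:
h(F, X) = F/4
d(P) = 4 (d(P) = 6 - 4/2 = 6 - 2*1 = 6 - 2 = 4)
-79*q/(-3)*d(7) + U = -79*(-3/(-3))*4 - 53 = -79*(-3*(-⅓))*4 - 53 = -79*4 - 53 = -316 - 53 = -369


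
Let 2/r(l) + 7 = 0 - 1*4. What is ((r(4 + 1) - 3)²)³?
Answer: 1838265625/1771561 ≈ 1037.7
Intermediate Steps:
r(l) = -2/11 (r(l) = 2/(-7 + (0 - 1*4)) = 2/(-7 + (0 - 4)) = 2/(-7 - 4) = 2/(-11) = 2*(-1/11) = -2/11)
((r(4 + 1) - 3)²)³ = ((-2/11 - 3)²)³ = ((-35/11)²)³ = (1225/121)³ = 1838265625/1771561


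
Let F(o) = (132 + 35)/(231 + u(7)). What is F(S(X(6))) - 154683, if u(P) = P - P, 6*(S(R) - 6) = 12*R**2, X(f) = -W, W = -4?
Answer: -35731606/231 ≈ -1.5468e+5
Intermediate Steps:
X(f) = 4 (X(f) = -1*(-4) = 4)
S(R) = 6 + 2*R**2 (S(R) = 6 + (12*R**2)/6 = 6 + 2*R**2)
u(P) = 0
F(o) = 167/231 (F(o) = (132 + 35)/(231 + 0) = 167/231)
F(S(X(6))) - 154683 = 167/231 - 154683 = -35731606/231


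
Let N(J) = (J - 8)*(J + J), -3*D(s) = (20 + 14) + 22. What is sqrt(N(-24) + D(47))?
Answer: 2*sqrt(3414)/3 ≈ 38.953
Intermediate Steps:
D(s) = -56/3 (D(s) = -((20 + 14) + 22)/3 = -(34 + 22)/3 = -1/3*56 = -56/3)
N(J) = 2*J*(-8 + J) (N(J) = (-8 + J)*(2*J) = 2*J*(-8 + J))
sqrt(N(-24) + D(47)) = sqrt(2*(-24)*(-8 - 24) - 56/3) = sqrt(2*(-24)*(-32) - 56/3) = sqrt(1536 - 56/3) = sqrt(4552/3) = 2*sqrt(3414)/3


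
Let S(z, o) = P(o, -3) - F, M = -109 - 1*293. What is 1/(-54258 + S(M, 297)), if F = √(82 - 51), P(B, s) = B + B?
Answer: -53664/2879824865 + √31/2879824865 ≈ -1.8633e-5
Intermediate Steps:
M = -402 (M = -109 - 293 = -402)
P(B, s) = 2*B
F = √31 ≈ 5.5678
S(z, o) = -√31 + 2*o (S(z, o) = 2*o - √31 = -√31 + 2*o)
1/(-54258 + S(M, 297)) = 1/(-54258 + (-√31 + 2*297)) = 1/(-54258 + (-√31 + 594)) = 1/(-54258 + (594 - √31)) = 1/(-53664 - √31)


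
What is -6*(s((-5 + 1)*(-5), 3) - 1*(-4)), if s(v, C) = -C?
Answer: -6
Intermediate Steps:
-6*(s((-5 + 1)*(-5), 3) - 1*(-4)) = -6*(-1*3 - 1*(-4)) = -6*(-3 + 4) = -6*1 = -6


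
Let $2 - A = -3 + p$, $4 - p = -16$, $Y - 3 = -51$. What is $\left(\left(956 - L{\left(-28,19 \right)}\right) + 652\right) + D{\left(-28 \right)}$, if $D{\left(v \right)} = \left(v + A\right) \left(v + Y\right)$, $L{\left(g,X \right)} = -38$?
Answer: $4914$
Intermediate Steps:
$Y = -48$ ($Y = 3 - 51 = -48$)
$p = 20$ ($p = 4 - -16 = 4 + 16 = 20$)
$A = -15$ ($A = 2 - \left(-3 + 20\right) = 2 - 17 = -15$)
$D{\left(v \right)} = \left(-48 + v\right) \left(-15 + v\right)$ ($D{\left(v \right)} = \left(v - 15\right) \left(v - 48\right) = \left(-15 + v\right) \left(-48 + v\right) = \left(-48 + v\right) \left(-15 + v\right)$)
$\left(\left(956 - L{\left(-28,19 \right)}\right) + 652\right) + D{\left(-28 \right)} = \left(\left(956 - -38\right) + 652\right) + \left(720 + \left(-28\right)^{2} - -1764\right) = \left(\left(956 + 38\right) + 652\right) + \left(720 + 784 + 1764\right) = \left(994 + 652\right) + 3268 = 1646 + 3268 = 4914$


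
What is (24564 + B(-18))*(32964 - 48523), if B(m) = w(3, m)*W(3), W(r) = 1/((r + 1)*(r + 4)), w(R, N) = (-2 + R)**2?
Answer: -10701371287/28 ≈ -3.8219e+8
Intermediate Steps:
W(r) = 1/((1 + r)*(4 + r))
B(m) = 1/28 (B(m) = (-2 + 3)**2/(4 + 3**2 + 5*3) = 1**2/(4 + 9 + 15) = 1/28)
(24564 + B(-18))*(32964 - 48523) = (24564 + 1/28)*(32964 - 48523) = (687793/28)*(-15559) = -10701371287/28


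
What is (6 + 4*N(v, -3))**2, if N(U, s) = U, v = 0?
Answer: 36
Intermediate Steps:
(6 + 4*N(v, -3))**2 = (6 + 4*0)**2 = (6 + 0)**2 = 6**2 = 36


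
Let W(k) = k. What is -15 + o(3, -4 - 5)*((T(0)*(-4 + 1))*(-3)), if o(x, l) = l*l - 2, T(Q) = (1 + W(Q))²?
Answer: 696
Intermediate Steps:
T(Q) = (1 + Q)²
o(x, l) = -2 + l² (o(x, l) = l² - 2 = -2 + l²)
-15 + o(3, -4 - 5)*((T(0)*(-4 + 1))*(-3)) = -15 + (-2 + (-4 - 5)²)*(((1 + 0)²*(-4 + 1))*(-3)) = -15 + (-2 + (-9)²)*((1²*(-3))*(-3)) = -15 + (-2 + 81)*((1*(-3))*(-3)) = -15 + 79*(-3*(-3)) = -15 + 79*9 = -15 + 711 = 696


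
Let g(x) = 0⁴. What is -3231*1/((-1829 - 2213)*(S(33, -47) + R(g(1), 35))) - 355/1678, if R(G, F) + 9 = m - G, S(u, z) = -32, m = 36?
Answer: -3149042/8478095 ≈ -0.37143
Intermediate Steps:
g(x) = 0
R(G, F) = 27 - G (R(G, F) = -9 + (36 - G) = 27 - G)
-3231*1/((-1829 - 2213)*(S(33, -47) + R(g(1), 35))) - 355/1678 = -3231*1/((-1829 - 2213)*(-32 + (27 - 1*0))) - 355/1678 = -3231*(-1/(4042*(-32 + (27 + 0)))) - 355*1/1678 = -3231*(-1/(4042*(-32 + 27))) - 355/1678 = -3231/((-4042*(-5))) - 355/1678 = -3231/20210 - 355/1678 = -3149042/8478095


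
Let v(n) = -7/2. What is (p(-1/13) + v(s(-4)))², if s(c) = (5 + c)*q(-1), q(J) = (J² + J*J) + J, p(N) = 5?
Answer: 9/4 ≈ 2.2500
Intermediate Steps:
q(J) = J + 2*J² (q(J) = (J² + J²) + J = 2*J² + J = J + 2*J²)
s(c) = 5 + c (s(c) = (5 + c)*(-(1 + 2*(-1))) = (5 + c)*(-(1 - 2)) = (5 + c)*(-1*(-1)) = (5 + c)*1 = 5 + c)
v(n) = -7/2 (v(n) = -7*½ = -7/2)
(p(-1/13) + v(s(-4)))² = (5 - 7/2)² = (3/2)² = 9/4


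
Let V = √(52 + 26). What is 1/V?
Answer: √78/78 ≈ 0.11323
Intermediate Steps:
V = √78 ≈ 8.8318
1/V = 1/(√78) = √78/78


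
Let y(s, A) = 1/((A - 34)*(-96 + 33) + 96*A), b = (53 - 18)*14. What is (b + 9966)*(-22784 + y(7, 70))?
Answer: -265149435338/1113 ≈ -2.3823e+8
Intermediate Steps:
b = 490 (b = 35*14 = 490)
y(s, A) = 1/(2142 + 33*A) (y(s, A) = 1/((-34 + A)*(-63) + 96*A) = 1/((2142 - 63*A) + 96*A) = 1/(2142 + 33*A))
(b + 9966)*(-22784 + y(7, 70)) = (490 + 9966)*(-22784 + 1/(3*(714 + 11*70))) = 10456*(-22784 + 1/(3*(714 + 770))) = 10456*(-22784 + (1/3)/1484) = 10456*(-22784 + (1/3)*(1/1484)) = 10456*(-22784 + 1/4452) = 10456*(-101434367/4452) = -265149435338/1113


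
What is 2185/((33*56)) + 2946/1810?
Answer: 4699529/1672440 ≈ 2.8100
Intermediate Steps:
2185/((33*56)) + 2946/1810 = 2185/1848 + 2946*(1/1810) = 2185*(1/1848) + 1473/905 = 2185/1848 + 1473/905 = 4699529/1672440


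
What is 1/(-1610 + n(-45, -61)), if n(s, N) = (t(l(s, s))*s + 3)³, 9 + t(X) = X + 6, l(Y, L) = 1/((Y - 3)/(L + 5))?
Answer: 8/8107721 ≈ 9.8671e-7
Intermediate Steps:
l(Y, L) = (5 + L)/(-3 + Y) (l(Y, L) = 1/((-3 + Y)/(5 + L)) = (5 + L)/(-3 + Y))
t(X) = -3 + X (t(X) = -9 + (X + 6) = -9 + (6 + X) = -3 + X)
n(s, N) = (3 + s*(-3 + (5 + s)/(-3 + s)))³ (n(s, N) = ((-3 + (5 + s)/(-3 + s))*s + 3)³ = (s*(-3 + (5 + s)/(-3 + s)) + 3)³ = (3 + s*(-3 + (5 + s)/(-3 + s)))³)
1/(-1610 + n(-45, -61)) = 1/(-1610 - (9 - 17*(-45) + 2*(-45)²)³/(-3 - 45)³) = 1/(-1610 - 1*(9 + 765 + 2*2025)³/(-48)³) = 1/(-1610 - 1*(-1/110592)*(9 + 765 + 4050)³) = 1/(-1610 - 1*(-1/110592)*4824³) = 1/(-1610 - 1*(-1/110592)*112259188224) = 1/(-1610 + 8120601/8) = 1/(8107721/8) = 8/8107721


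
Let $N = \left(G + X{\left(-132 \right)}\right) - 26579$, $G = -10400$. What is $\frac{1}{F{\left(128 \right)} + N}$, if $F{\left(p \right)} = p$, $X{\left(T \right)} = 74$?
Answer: $- \frac{1}{36777} \approx -2.7191 \cdot 10^{-5}$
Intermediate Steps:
$N = -36905$ ($N = \left(-10400 + 74\right) - 26579 = -10326 - 26579 = -36905$)
$\frac{1}{F{\left(128 \right)} + N} = \frac{1}{128 - 36905} = \frac{1}{-36777} = - \frac{1}{36777}$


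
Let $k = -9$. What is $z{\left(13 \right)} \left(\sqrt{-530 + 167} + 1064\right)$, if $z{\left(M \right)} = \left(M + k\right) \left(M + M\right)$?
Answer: $110656 + 1144 i \sqrt{3} \approx 1.1066 \cdot 10^{5} + 1981.5 i$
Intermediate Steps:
$z{\left(M \right)} = 2 M \left(-9 + M\right)$ ($z{\left(M \right)} = \left(M - 9\right) \left(M + M\right) = \left(-9 + M\right) 2 M = 2 M \left(-9 + M\right)$)
$z{\left(13 \right)} \left(\sqrt{-530 + 167} + 1064\right) = 2 \cdot 13 \left(-9 + 13\right) \left(\sqrt{-530 + 167} + 1064\right) = 2 \cdot 13 \cdot 4 \left(\sqrt{-363} + 1064\right) = 104 \left(11 i \sqrt{3} + 1064\right) = 104 \left(1064 + 11 i \sqrt{3}\right) = 110656 + 1144 i \sqrt{3}$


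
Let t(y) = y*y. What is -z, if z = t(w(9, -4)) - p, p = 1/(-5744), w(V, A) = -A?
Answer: -91905/5744 ≈ -16.000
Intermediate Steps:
p = -1/5744 ≈ -0.00017409
t(y) = y²
z = 91905/5744 (z = (-1*(-4))² - 1*(-1/5744) = 4² + 1/5744 = 16 + 1/5744 = 91905/5744 ≈ 16.000)
-z = -1*91905/5744 = -91905/5744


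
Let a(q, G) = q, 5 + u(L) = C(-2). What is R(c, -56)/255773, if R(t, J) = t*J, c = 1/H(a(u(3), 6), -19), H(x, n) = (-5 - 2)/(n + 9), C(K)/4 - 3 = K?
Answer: -80/255773 ≈ -0.00031278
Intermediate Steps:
C(K) = 12 + 4*K
u(L) = -1 (u(L) = -5 + (12 + 4*(-2)) = -5 + (12 - 8) = -5 + 4 = -1)
H(x, n) = -7/(9 + n)
c = 10/7 (c = 1/(-7/(9 - 19)) = 1/(-7/(-10)) = 1/(-7*(-⅒)) = 1/(7/10) = 10/7 ≈ 1.4286)
R(t, J) = J*t
R(c, -56)/255773 = -56*10/7/255773 = -80*1/255773 = -80/255773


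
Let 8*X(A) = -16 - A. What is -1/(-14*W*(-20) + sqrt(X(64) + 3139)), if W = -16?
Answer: 640/2866753 + sqrt(3129)/20067271 ≈ 0.00022604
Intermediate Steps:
X(A) = -2 - A/8 (X(A) = (-16 - A)/8 = -2 - A/8)
-1/(-14*W*(-20) + sqrt(X(64) + 3139)) = -1/(-14*(-16)*(-20) + sqrt((-2 - 1/8*64) + 3139)) = -1/(224*(-20) + sqrt((-2 - 8) + 3139)) = -1/(-4480 + sqrt(-10 + 3139)) = -1/(-4480 + sqrt(3129))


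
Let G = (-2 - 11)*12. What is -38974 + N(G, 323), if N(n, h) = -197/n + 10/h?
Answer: -1963756721/50388 ≈ -38973.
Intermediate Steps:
G = -156 (G = -13*12 = -156)
-38974 + N(G, 323) = -38974 + (-197/(-156) + 10/323) = -38974 + (-197*(-1/156) + 10*(1/323)) = -38974 + (197/156 + 10/323) = -38974 + 65191/50388 = -1963756721/50388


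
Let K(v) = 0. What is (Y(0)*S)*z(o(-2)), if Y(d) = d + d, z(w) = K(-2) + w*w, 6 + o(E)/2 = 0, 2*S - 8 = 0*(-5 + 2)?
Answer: 0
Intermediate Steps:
S = 4 (S = 4 + (0*(-5 + 2))/2 = 4 + (0*(-3))/2 = 4 + (½)*0 = 4 + 0 = 4)
o(E) = -12 (o(E) = -12 + 2*0 = -12 + 0 = -12)
z(w) = w² (z(w) = 0 + w*w = 0 + w² = w²)
Y(d) = 2*d
(Y(0)*S)*z(o(-2)) = ((2*0)*4)*(-12)² = (0*4)*144 = 0*144 = 0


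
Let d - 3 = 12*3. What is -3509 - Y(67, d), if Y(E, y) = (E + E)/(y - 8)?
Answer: -108913/31 ≈ -3513.3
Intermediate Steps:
d = 39 (d = 3 + 12*3 = 3 + 36 = 39)
Y(E, y) = 2*E/(-8 + y) (Y(E, y) = (2*E)/(-8 + y) = 2*E/(-8 + y))
-3509 - Y(67, d) = -3509 - 2*67/(-8 + 39) = -3509 - 2*67/31 = -3509 - 1*134/31 = -3509 - 134/31 = -108913/31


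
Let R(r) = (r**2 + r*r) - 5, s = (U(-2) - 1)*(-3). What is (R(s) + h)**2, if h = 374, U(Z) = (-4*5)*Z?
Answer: 769896009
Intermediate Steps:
U(Z) = -20*Z
s = -117 (s = (-20*(-2) - 1)*(-3) = (40 - 1)*(-3) = 39*(-3) = -117)
R(r) = -5 + 2*r**2 (R(r) = (r**2 + r**2) - 5 = 2*r**2 - 5 = -5 + 2*r**2)
(R(s) + h)**2 = ((-5 + 2*(-117)**2) + 374)**2 = ((-5 + 2*13689) + 374)**2 = ((-5 + 27378) + 374)**2 = (27373 + 374)**2 = 27747**2 = 769896009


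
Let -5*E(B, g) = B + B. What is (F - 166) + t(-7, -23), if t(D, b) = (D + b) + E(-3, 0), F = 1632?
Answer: 7186/5 ≈ 1437.2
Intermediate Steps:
E(B, g) = -2*B/5 (E(B, g) = -(B + B)/5 = -2*B/5)
t(D, b) = 6/5 + D + b (t(D, b) = (D + b) - 2/5*(-3) = (D + b) + 6/5 = 6/5 + D + b)
(F - 166) + t(-7, -23) = (1632 - 166) + (6/5 - 7 - 23) = 1466 - 144/5 = 7186/5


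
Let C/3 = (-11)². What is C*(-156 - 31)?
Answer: -67881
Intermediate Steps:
C = 363 (C = 3*(-11)² = 3*121 = 363)
C*(-156 - 31) = 363*(-156 - 31) = 363*(-187) = -67881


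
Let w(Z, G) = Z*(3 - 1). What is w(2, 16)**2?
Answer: 16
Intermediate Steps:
w(Z, G) = 2*Z (w(Z, G) = Z*2 = 2*Z)
w(2, 16)**2 = (2*2)**2 = 4**2 = 16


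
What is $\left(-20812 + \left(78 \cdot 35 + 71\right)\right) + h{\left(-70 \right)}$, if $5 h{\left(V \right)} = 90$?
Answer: $-17993$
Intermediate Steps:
$h{\left(V \right)} = 18$ ($h{\left(V \right)} = \frac{1}{5} \cdot 90 = 18$)
$\left(-20812 + \left(78 \cdot 35 + 71\right)\right) + h{\left(-70 \right)} = \left(-20812 + \left(78 \cdot 35 + 71\right)\right) + 18 = \left(-20812 + \left(2730 + 71\right)\right) + 18 = \left(-20812 + 2801\right) + 18 = -18011 + 18 = -17993$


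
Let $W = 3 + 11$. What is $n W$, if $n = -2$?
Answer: $-28$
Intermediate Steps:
$W = 14$
$n W = \left(-2\right) 14 = -28$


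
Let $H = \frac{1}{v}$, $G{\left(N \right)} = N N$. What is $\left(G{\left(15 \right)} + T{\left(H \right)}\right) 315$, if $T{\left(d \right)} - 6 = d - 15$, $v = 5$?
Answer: $68103$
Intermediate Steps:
$G{\left(N \right)} = N^{2}$
$H = \frac{1}{5} \approx 0.2$
$T{\left(d \right)} = -9 + d$ ($T{\left(d \right)} = 6 + \left(d - 15\right) = 6 + \left(-15 + d\right) = -9 + d$)
$\left(G{\left(15 \right)} + T{\left(H \right)}\right) 315 = \left(15^{2} + \left(-9 + \frac{1}{5}\right)\right) 315 = \left(225 - \frac{44}{5}\right) 315 = \frac{1081}{5} \cdot 315 = 68103$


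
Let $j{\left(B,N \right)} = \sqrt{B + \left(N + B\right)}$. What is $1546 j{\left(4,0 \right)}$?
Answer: $3092 \sqrt{2} \approx 4372.8$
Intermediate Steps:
$j{\left(B,N \right)} = \sqrt{N + 2 B}$ ($j{\left(B,N \right)} = \sqrt{B + \left(B + N\right)} = \sqrt{N + 2 B}$)
$1546 j{\left(4,0 \right)} = 1546 \sqrt{0 + 2 \cdot 4} = 1546 \sqrt{0 + 8} = 1546 \sqrt{8} = 1546 \cdot 2 \sqrt{2} = 3092 \sqrt{2}$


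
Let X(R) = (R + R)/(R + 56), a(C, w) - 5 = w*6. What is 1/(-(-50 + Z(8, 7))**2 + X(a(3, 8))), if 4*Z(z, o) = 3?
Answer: -1744/4228485 ≈ -0.00041244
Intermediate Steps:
a(C, w) = 5 + 6*w (a(C, w) = 5 + w*6 = 5 + 6*w)
Z(z, o) = 3/4 (Z(z, o) = (1/4)*3 = 3/4)
X(R) = 2*R/(56 + R) (X(R) = (2*R)/(56 + R) = 2*R/(56 + R))
1/(-(-50 + Z(8, 7))**2 + X(a(3, 8))) = 1/(-(-50 + 3/4)**2 + 2*(5 + 6*8)/(56 + (5 + 6*8))) = 1/(-(-197/4)**2 + 2*(5 + 48)/(56 + (5 + 48))) = 1/(-1*38809/16 + 2*53/(56 + 53)) = 1/(-38809/16 + 2*53/109) = 1/(-38809/16 + 2*53*(1/109)) = 1/(-38809/16 + 106/109) = 1/(-4228485/1744) = -1744/4228485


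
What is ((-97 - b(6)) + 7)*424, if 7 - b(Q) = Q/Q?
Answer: -40704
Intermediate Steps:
b(Q) = 6 (b(Q) = 7 - Q/Q = 7 - 1*1 = 7 - 1 = 6)
((-97 - b(6)) + 7)*424 = ((-97 - 1*6) + 7)*424 = ((-97 - 6) + 7)*424 = (-103 + 7)*424 = -96*424 = -40704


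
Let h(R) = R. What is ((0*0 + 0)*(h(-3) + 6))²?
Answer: 0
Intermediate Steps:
((0*0 + 0)*(h(-3) + 6))² = ((0*0 + 0)*(-3 + 6))² = ((0 + 0)*3)² = (0*3)² = 0² = 0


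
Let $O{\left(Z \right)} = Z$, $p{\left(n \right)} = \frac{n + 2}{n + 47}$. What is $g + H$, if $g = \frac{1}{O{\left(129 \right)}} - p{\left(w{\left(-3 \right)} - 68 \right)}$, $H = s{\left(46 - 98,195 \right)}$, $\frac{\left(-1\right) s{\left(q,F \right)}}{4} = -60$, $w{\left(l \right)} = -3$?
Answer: $\frac{244721}{1032} \approx 237.13$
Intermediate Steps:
$s{\left(q,F \right)} = 240$ ($s{\left(q,F \right)} = \left(-4\right) \left(-60\right) = 240$)
$H = 240$
$p{\left(n \right)} = \frac{2 + n}{47 + n}$
$g = - \frac{2959}{1032}$ ($g = \frac{1}{129} - \frac{2 - 71}{47 - 71} = \frac{1}{129} - \frac{1}{-24} \left(-69\right) = \frac{1}{129} - \left(- \frac{1}{24}\right) \left(-69\right) = \frac{1}{129} - \frac{23}{8} = - \frac{2959}{1032} \approx -2.8672$)
$g + H = - \frac{2959}{1032} + 240 = \frac{244721}{1032}$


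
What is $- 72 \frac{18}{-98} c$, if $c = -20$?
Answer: $- \frac{12960}{49} \approx -264.49$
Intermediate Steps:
$- 72 \frac{18}{-98} c = - 72 \frac{18}{-98} \left(-20\right) = - 72 \cdot 18 \left(- \frac{1}{98}\right) \left(-20\right) = \left(-72\right) \left(- \frac{9}{49}\right) \left(-20\right) = \frac{648}{49} \left(-20\right) = - \frac{12960}{49}$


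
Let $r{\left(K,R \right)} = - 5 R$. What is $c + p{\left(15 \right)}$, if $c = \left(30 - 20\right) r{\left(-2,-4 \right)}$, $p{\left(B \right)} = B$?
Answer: $215$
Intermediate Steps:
$c = 200$ ($c = \left(30 - 20\right) \left(\left(-5\right) \left(-4\right)\right) = 10 \cdot 20 = 200$)
$c + p{\left(15 \right)} = 200 + 15 = 215$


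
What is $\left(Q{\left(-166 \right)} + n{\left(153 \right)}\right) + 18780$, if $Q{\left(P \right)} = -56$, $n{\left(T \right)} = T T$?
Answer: $42133$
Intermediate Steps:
$n{\left(T \right)} = T^{2}$
$\left(Q{\left(-166 \right)} + n{\left(153 \right)}\right) + 18780 = \left(-56 + 153^{2}\right) + 18780 = \left(-56 + 23409\right) + 18780 = 23353 + 18780 = 42133$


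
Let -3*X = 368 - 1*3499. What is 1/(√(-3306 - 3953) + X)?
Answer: 9393/9868492 - 9*I*√7259/9868492 ≈ 0.00095182 - 7.7702e-5*I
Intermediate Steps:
X = 3131/3 (X = -(368 - 1*3499)/3 = -(368 - 3499)/3 = -⅓*(-3131) = 3131/3 ≈ 1043.7)
1/(√(-3306 - 3953) + X) = 1/(√(-3306 - 3953) + 3131/3) = 1/(√(-7259) + 3131/3) = 1/(I*√7259 + 3131/3) = 1/(3131/3 + I*√7259)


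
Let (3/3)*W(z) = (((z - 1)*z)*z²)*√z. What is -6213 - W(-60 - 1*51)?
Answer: -6213 - 153174672*I*√111 ≈ -6213.0 - 1.6138e+9*I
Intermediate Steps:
W(z) = z^(7/2)*(-1 + z) (W(z) = (((z - 1)*z)*z²)*√z = (((-1 + z)*z)*z²)*√z = ((z*(-1 + z))*z²)*√z = (z³*(-1 + z))*√z = z^(7/2)*(-1 + z))
-6213 - W(-60 - 1*51) = -6213 - (-60 - 1*51)^(7/2)*(-1 + (-60 - 1*51)) = -6213 - (-60 - 51)^(7/2)*(-1 + (-60 - 51)) = -6213 - (-111)^(7/2)*(-1 - 111) = -6213 - (-1367631*I*√111)*(-112) = -6213 - 153174672*I*√111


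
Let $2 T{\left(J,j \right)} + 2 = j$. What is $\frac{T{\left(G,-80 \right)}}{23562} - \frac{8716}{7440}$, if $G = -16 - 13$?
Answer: $- \frac{8569643}{7304220} \approx -1.1732$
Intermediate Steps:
$G = -29$ ($G = -16 - 13 = -29$)
$T{\left(J,j \right)} = -1 + \frac{j}{2}$
$\frac{T{\left(G,-80 \right)}}{23562} - \frac{8716}{7440} = \frac{-1 + \frac{1}{2} \left(-80\right)}{23562} - \frac{8716}{7440} = \left(-1 - 40\right) \frac{1}{23562} - \frac{2179}{1860} = \left(-41\right) \frac{1}{23562} - \frac{2179}{1860} = - \frac{41}{23562} - \frac{2179}{1860} = - \frac{8569643}{7304220}$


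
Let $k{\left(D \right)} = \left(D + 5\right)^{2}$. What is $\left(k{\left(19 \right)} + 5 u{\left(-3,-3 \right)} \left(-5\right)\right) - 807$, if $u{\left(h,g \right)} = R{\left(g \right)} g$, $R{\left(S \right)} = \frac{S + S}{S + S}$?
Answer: $-156$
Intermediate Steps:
$R{\left(S \right)} = 1$ ($R{\left(S \right)} = \frac{2 S}{2 S} = 2 S \frac{1}{2 S} = 1$)
$u{\left(h,g \right)} = g$ ($u{\left(h,g \right)} = 1 g = g$)
$k{\left(D \right)} = \left(5 + D\right)^{2}$
$\left(k{\left(19 \right)} + 5 u{\left(-3,-3 \right)} \left(-5\right)\right) - 807 = \left(\left(5 + 19\right)^{2} + 5 \left(-3\right) \left(-5\right)\right) - 807 = \left(24^{2} - -75\right) - 807 = \left(576 + 75\right) - 807 = 651 - 807 = -156$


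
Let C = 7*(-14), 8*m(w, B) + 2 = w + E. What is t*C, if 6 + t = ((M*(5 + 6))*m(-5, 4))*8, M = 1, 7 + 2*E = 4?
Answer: 9751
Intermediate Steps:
E = -3/2 (E = -7/2 + (½)*4 = -7/2 + 2 = -3/2 ≈ -1.5000)
m(w, B) = -7/16 + w/8 (m(w, B) = -¼ + (w - 3/2)/8 = -¼ + (-3/2 + w)/8 = -¼ + (-3/16 + w/8) = -7/16 + w/8)
C = -98
t = -199/2 (t = -6 + ((1*(5 + 6))*(-7/16 + (⅛)*(-5)))*8 = -6 + ((1*11)*(-7/16 - 5/8))*8 = -6 + (11*(-17/16))*8 = -6 - 187/16*8 = -6 - 187/2 = -199/2 ≈ -99.500)
t*C = -199/2*(-98) = 9751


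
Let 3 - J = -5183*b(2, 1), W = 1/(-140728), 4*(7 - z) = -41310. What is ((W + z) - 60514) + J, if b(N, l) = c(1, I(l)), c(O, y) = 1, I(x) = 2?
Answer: -6331845269/140728 ≈ -44994.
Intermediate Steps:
b(N, l) = 1
z = 20669/2 (z = 7 - ¼*(-41310) = 7 + 20655/2 = 20669/2 ≈ 10335.)
W = -1/140728 ≈ -7.1059e-6
J = 5186 (J = 3 - (-5183) = 3 - 1*(-5183) = 3 + 5183 = 5186)
((W + z) - 60514) + J = ((-1/140728 + 20669/2) - 60514) + 5186 = (1454353515/140728 - 60514) + 5186 = -7061660677/140728 + 5186 = -6331845269/140728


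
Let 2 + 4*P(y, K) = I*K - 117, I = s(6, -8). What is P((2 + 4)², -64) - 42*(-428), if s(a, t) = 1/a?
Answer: 215323/12 ≈ 17944.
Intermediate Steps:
I = ⅙ (I = 1/6 = ⅙ ≈ 0.16667)
P(y, K) = -119/4 + K/24 (P(y, K) = -½ + (K/6 - 117)/4 = -½ + (-117 + K/6)/4 = -½ + (-117/4 + K/24) = -119/4 + K/24)
P((2 + 4)², -64) - 42*(-428) = (-119/4 + (1/24)*(-64)) - 42*(-428) = (-119/4 - 8/3) + 17976 = -389/12 + 17976 = 215323/12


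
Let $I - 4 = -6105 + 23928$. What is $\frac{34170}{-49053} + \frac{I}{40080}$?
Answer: $- \frac{165021923}{655348080} \approx -0.25181$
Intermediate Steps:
$I = 17827$ ($I = 4 + \left(-6105 + 23928\right) = 4 + 17823 = 17827$)
$\frac{34170}{-49053} + \frac{I}{40080} = \frac{34170}{-49053} + \frac{17827}{40080} = 34170 \left(- \frac{1}{49053}\right) + 17827 \cdot \frac{1}{40080} = - \frac{11390}{16351} + \frac{17827}{40080} = - \frac{165021923}{655348080}$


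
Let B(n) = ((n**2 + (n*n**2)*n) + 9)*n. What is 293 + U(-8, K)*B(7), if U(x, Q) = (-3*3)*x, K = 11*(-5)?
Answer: 1239629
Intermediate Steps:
K = -55
U(x, Q) = -9*x
B(n) = n*(9 + n**2 + n**4) (B(n) = ((n**2 + n**3*n) + 9)*n = ((n**2 + n**4) + 9)*n = (9 + n**2 + n**4)*n = n*(9 + n**2 + n**4))
293 + U(-8, K)*B(7) = 293 + (-9*(-8))*(7*(9 + 7**2 + 7**4)) = 293 + 72*(7*(9 + 49 + 2401)) = 293 + 72*(7*2459) = 293 + 72*17213 = 293 + 1239336 = 1239629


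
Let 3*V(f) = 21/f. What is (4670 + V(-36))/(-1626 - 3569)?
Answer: -168113/187020 ≈ -0.89890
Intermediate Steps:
V(f) = 7/f (V(f) = (21/f)/3 = 7/f)
(4670 + V(-36))/(-1626 - 3569) = (4670 + 7/(-36))/(-1626 - 3569) = (4670 + 7*(-1/36))/(-5195) = (4670 - 7/36)*(-1/5195) = (168113/36)*(-1/5195) = -168113/187020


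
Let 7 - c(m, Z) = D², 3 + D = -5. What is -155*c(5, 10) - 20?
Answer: 8815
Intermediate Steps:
D = -8 (D = -3 - 5 = -8)
c(m, Z) = -57 (c(m, Z) = 7 - 1*(-8)² = 7 - 1*64 = 7 - 64 = -57)
-155*c(5, 10) - 20 = -155*(-57) - 20 = 8835 - 20 = 8815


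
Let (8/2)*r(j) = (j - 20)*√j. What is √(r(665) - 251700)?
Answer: √(-1006800 + 645*√665)/2 ≈ 497.54*I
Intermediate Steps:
r(j) = √j*(-20 + j)/4 (r(j) = ((j - 20)*√j)/4 = ((-20 + j)*√j)/4 = (√j*(-20 + j))/4 = √j*(-20 + j)/4)
√(r(665) - 251700) = √(√665*(-20 + 665)/4 - 251700) = √((¼)*√665*645 - 251700) = √(645*√665/4 - 251700) = √(-251700 + 645*√665/4)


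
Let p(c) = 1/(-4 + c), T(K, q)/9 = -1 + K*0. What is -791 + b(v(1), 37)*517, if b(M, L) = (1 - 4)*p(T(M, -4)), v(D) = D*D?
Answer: -8732/13 ≈ -671.69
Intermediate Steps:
T(K, q) = -9 (T(K, q) = 9*(-1 + K*0) = 9*(-1 + 0) = 9*(-1) = -9)
v(D) = D²
b(M, L) = 3/13 (b(M, L) = (1 - 4)/(-4 - 9) = -3/(-13) = -3*(-1/13) = 3/13)
-791 + b(v(1), 37)*517 = -791 + (3/13)*517 = -791 + 1551/13 = -8732/13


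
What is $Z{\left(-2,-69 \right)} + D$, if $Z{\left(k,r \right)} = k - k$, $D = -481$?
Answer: $-481$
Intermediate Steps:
$Z{\left(k,r \right)} = 0$
$Z{\left(-2,-69 \right)} + D = 0 - 481 = -481$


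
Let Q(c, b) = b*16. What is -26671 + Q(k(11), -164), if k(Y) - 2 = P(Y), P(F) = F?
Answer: -29295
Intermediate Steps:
k(Y) = 2 + Y
Q(c, b) = 16*b
-26671 + Q(k(11), -164) = -26671 + 16*(-164) = -26671 - 2624 = -29295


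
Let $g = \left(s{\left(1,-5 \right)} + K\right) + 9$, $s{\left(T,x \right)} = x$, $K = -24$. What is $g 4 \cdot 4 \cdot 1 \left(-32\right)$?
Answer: $10240$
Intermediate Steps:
$g = -20$ ($g = \left(-5 - 24\right) + 9 = -29 + 9 = -20$)
$g 4 \cdot 4 \cdot 1 \left(-32\right) = - 20 \cdot 4 \cdot 4 \cdot 1 \left(-32\right) = - 20 \cdot 16 \cdot 1 \left(-32\right) = \left(-20\right) 16 \left(-32\right) = \left(-320\right) \left(-32\right) = 10240$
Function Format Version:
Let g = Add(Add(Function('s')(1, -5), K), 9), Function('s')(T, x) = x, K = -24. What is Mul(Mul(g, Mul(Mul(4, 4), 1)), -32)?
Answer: 10240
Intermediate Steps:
g = -20 (g = Add(Add(-5, -24), 9) = Add(-29, 9) = -20)
Mul(Mul(g, Mul(Mul(4, 4), 1)), -32) = Mul(Mul(-20, Mul(Mul(4, 4), 1)), -32) = Mul(Mul(-20, Mul(16, 1)), -32) = Mul(Mul(-20, 16), -32) = Mul(-320, -32) = 10240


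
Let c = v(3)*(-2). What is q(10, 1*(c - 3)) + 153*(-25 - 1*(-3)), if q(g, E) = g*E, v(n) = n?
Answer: -3456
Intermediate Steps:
c = -6 (c = 3*(-2) = -6)
q(g, E) = E*g
q(10, 1*(c - 3)) + 153*(-25 - 1*(-3)) = (1*(-6 - 3))*10 + 153*(-25 - 1*(-3)) = (1*(-9))*10 + 153*(-25 + 3) = -9*10 + 153*(-22) = -90 - 3366 = -3456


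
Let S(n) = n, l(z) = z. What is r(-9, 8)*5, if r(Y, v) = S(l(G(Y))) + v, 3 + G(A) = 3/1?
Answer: 40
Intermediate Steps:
G(A) = 0 (G(A) = -3 + 3/1 = -3 + 3*1 = -3 + 3 = 0)
r(Y, v) = v (r(Y, v) = 0 + v = v)
r(-9, 8)*5 = 8*5 = 40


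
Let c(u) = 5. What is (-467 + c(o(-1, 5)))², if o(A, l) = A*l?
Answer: 213444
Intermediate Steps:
(-467 + c(o(-1, 5)))² = (-467 + 5)² = (-462)² = 213444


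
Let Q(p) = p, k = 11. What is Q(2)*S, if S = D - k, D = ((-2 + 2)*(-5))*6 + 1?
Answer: -20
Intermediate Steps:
D = 1 (D = (0*(-5))*6 + 1 = 0*6 + 1 = 0 + 1 = 1)
S = -10 (S = 1 - 1*11 = 1 - 11 = -10)
Q(2)*S = 2*(-10) = -20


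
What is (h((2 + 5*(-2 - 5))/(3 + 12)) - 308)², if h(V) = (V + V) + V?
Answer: 2474329/25 ≈ 98973.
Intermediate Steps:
h(V) = 3*V (h(V) = 2*V + V = 3*V)
(h((2 + 5*(-2 - 5))/(3 + 12)) - 308)² = (3*((2 + 5*(-2 - 5))/(3 + 12)) - 308)² = (3*((2 + 5*(-7))/15) - 308)² = (3*((2 - 35)*(1/15)) - 308)² = (3*(-33*1/15) - 308)² = (3*(-11/5) - 308)² = (-33/5 - 308)² = (-1573/5)² = 2474329/25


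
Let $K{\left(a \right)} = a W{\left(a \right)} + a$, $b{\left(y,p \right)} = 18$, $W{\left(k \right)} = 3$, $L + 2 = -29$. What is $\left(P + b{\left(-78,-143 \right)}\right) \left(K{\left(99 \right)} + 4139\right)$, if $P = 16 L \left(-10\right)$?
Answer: $22575230$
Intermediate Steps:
$L = -31$ ($L = -2 - 29 = -31$)
$K{\left(a \right)} = 4 a$ ($K{\left(a \right)} = a 3 + a = 3 a + a = 4 a$)
$P = 4960$ ($P = 16 \left(-31\right) \left(-10\right) = \left(-496\right) \left(-10\right) = 4960$)
$\left(P + b{\left(-78,-143 \right)}\right) \left(K{\left(99 \right)} + 4139\right) = \left(4960 + 18\right) \left(4 \cdot 99 + 4139\right) = 4978 \left(396 + 4139\right) = 4978 \cdot 4535 = 22575230$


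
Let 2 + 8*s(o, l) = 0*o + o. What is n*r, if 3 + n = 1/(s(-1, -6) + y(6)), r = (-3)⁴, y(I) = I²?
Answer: -22869/95 ≈ -240.73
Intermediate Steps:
s(o, l) = -¼ + o/8 (s(o, l) = -¼ + (0*o + o)/8 = -¼ + (0 + o)/8 = -¼ + o/8)
r = 81
n = -847/285 (n = -3 + 1/((-¼ + (⅛)*(-1)) + 6²) = -3 + 1/((-¼ - ⅛) + 36) = -3 + 1/(-3/8 + 36) = -3 + 1/(285/8) = -3 + 8/285 = -847/285 ≈ -2.9719)
n*r = -847/285*81 = -22869/95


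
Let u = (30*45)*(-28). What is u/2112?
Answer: -1575/88 ≈ -17.898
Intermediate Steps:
u = -37800 (u = 1350*(-28) = -37800)
u/2112 = -37800/2112 = -37800*1/2112 = -1575/88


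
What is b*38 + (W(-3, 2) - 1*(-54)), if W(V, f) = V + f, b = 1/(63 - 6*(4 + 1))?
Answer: 1787/33 ≈ 54.151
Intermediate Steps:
b = 1/33 (b = 1/(63 - 6*5) = 1/(63 - 30) = 1/33 ≈ 0.030303)
b*38 + (W(-3, 2) - 1*(-54)) = (1/33)*38 + ((-3 + 2) - 1*(-54)) = 38/33 + (-1 + 54) = 38/33 + 53 = 1787/33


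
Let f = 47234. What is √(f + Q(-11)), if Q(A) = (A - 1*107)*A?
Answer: 2*√12133 ≈ 220.30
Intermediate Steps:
Q(A) = A*(-107 + A) (Q(A) = (A - 107)*A = (-107 + A)*A = A*(-107 + A))
√(f + Q(-11)) = √(47234 - 11*(-107 - 11)) = √(47234 - 11*(-118)) = √(47234 + 1298) = √48532 = 2*√12133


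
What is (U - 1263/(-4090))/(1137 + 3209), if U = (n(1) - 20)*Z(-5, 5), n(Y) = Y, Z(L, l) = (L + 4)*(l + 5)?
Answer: 778363/17775140 ≈ 0.043789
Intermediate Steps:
Z(L, l) = (4 + L)*(5 + l)
U = 190 (U = (1 - 20)*(20 + 4*5 + 5*(-5) - 5*5) = -19*(20 + 20 - 25 - 25) = -19*(-10) = 190)
(U - 1263/(-4090))/(1137 + 3209) = (190 - 1263/(-4090))/(1137 + 3209) = (190 - 1263*(-1/4090))/4346 = (190 + 1263/4090)*(1/4346) = (778363/4090)*(1/4346) = 778363/17775140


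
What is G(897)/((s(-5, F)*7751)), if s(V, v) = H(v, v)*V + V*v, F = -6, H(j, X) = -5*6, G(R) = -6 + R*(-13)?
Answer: -3889/465060 ≈ -0.0083624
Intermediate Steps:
G(R) = -6 - 13*R
H(j, X) = -30
s(V, v) = -30*V + V*v
G(897)/((s(-5, F)*7751)) = (-6 - 13*897)/((-5*(-30 - 6)*7751)) = (-6 - 11661)/((-5*(-36)*7751)) = -11667/(180*7751) = -11667/1395180 = -11667*1/1395180 = -3889/465060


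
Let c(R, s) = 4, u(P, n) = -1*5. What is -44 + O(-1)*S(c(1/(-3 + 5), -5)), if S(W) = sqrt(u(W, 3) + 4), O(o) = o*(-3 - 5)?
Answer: -44 + 8*I ≈ -44.0 + 8.0*I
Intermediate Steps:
u(P, n) = -5
O(o) = -8*o (O(o) = o*(-8) = -8*o)
S(W) = I (S(W) = sqrt(-5 + 4) = sqrt(-1) = I)
-44 + O(-1)*S(c(1/(-3 + 5), -5)) = -44 + (-8*(-1))*I = -44 + 8*I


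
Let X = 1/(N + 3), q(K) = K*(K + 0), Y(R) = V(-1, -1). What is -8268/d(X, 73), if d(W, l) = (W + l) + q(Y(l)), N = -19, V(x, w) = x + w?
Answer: -132288/1231 ≈ -107.46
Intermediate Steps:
V(x, w) = w + x
Y(R) = -2 (Y(R) = -1 - 1 = -2)
q(K) = K**2 (q(K) = K*K = K**2)
X = -1/16 (X = 1/(-19 + 3) = 1/(-16) = -1/16 ≈ -0.062500)
d(W, l) = 4 + W + l (d(W, l) = (W + l) + (-2)**2 = (W + l) + 4 = 4 + W + l)
-8268/d(X, 73) = -8268/(4 - 1/16 + 73) = -8268/1231/16 = -8268*16/1231 = -132288/1231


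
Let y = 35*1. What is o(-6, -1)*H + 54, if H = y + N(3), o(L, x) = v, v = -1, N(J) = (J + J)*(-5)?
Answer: 49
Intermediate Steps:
N(J) = -10*J (N(J) = (2*J)*(-5) = -10*J)
o(L, x) = -1
y = 35
H = 5 (H = 35 - 10*3 = 35 - 30 = 5)
o(-6, -1)*H + 54 = -1*5 + 54 = -5 + 54 = 49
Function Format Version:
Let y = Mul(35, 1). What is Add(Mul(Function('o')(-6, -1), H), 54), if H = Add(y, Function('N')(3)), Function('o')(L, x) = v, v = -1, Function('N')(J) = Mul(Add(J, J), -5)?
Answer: 49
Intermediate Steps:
Function('N')(J) = Mul(-10, J) (Function('N')(J) = Mul(Mul(2, J), -5) = Mul(-10, J))
Function('o')(L, x) = -1
y = 35
H = 5 (H = Add(35, Mul(-10, 3)) = Add(35, -30) = 5)
Add(Mul(Function('o')(-6, -1), H), 54) = Add(Mul(-1, 5), 54) = Add(-5, 54) = 49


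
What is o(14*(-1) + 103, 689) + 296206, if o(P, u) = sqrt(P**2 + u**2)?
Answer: 296206 + sqrt(482642) ≈ 2.9690e+5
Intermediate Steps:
o(14*(-1) + 103, 689) + 296206 = sqrt((14*(-1) + 103)**2 + 689**2) + 296206 = sqrt((-14 + 103)**2 + 474721) + 296206 = sqrt(89**2 + 474721) + 296206 = sqrt(7921 + 474721) + 296206 = sqrt(482642) + 296206 = 296206 + sqrt(482642)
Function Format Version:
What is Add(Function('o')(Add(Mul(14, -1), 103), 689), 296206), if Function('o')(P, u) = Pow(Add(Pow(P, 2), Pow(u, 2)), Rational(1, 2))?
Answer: Add(296206, Pow(482642, Rational(1, 2))) ≈ 2.9690e+5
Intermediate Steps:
Add(Function('o')(Add(Mul(14, -1), 103), 689), 296206) = Add(Pow(Add(Pow(Add(Mul(14, -1), 103), 2), Pow(689, 2)), Rational(1, 2)), 296206) = Add(Pow(Add(Pow(Add(-14, 103), 2), 474721), Rational(1, 2)), 296206) = Add(Pow(Add(Pow(89, 2), 474721), Rational(1, 2)), 296206) = Add(Pow(Add(7921, 474721), Rational(1, 2)), 296206) = Add(Pow(482642, Rational(1, 2)), 296206) = Add(296206, Pow(482642, Rational(1, 2)))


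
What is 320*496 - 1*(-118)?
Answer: 158838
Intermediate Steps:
320*496 - 1*(-118) = 158720 + 118 = 158838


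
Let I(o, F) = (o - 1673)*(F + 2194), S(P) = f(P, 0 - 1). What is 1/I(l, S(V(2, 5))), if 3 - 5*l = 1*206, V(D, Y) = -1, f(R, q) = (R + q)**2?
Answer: -5/18832464 ≈ -2.6550e-7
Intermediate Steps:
S(P) = (-1 + P)**2 (S(P) = (P + (0 - 1))**2 = (P - 1)**2 = (-1 + P)**2)
l = -203/5 (l = 3/5 - 206/5 = -203/5 ≈ -40.600)
I(o, F) = (-1673 + o)*(2194 + F)
1/I(l, S(V(2, 5))) = 1/(-3670562 - 1673*(-1 - 1)**2 + 2194*(-203/5) + (-1 - 1)**2*(-203/5)) = 1/(-3670562 - 1673*(-2)**2 - 445382/5 + (-2)**2*(-203/5)) = 1/(-3670562 - 1673*4 - 445382/5 + 4*(-203/5)) = 1/(-3670562 - 6692 - 445382/5 - 812/5) = 1/(-18832464/5) = -5/18832464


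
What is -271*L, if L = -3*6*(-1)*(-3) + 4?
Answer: 13550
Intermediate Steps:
L = -50 (L = -(-18)*(-3) + 4 = -3*18 + 4 = -54 + 4 = -50)
-271*L = -271*(-50) = 13550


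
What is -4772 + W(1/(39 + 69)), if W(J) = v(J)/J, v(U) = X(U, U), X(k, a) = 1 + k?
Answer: -4663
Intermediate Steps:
v(U) = 1 + U
W(J) = (1 + J)/J
-4772 + W(1/(39 + 69)) = -4772 + (1 + 1/(39 + 69))/(1/(39 + 69)) = -4772 + (1 + 1/108)/(1/108) = -4772 + 108*(109/108) = -4772 + 109 = -4663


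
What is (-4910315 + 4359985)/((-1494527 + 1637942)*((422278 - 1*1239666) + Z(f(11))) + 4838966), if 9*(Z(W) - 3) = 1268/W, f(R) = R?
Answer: 6053630/1289404533319 ≈ 4.6949e-6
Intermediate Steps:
Z(W) = 3 + 1268/(9*W) (Z(W) = 3 + (1268/W)/9 = 3 + 1268/(9*W))
(-4910315 + 4359985)/((-1494527 + 1637942)*((422278 - 1*1239666) + Z(f(11))) + 4838966) = (-4910315 + 4359985)/((-1494527 + 1637942)*((422278 - 1*1239666) + (3 + (1268/9)/11)) + 4838966) = -550330/(143415*((422278 - 1239666) + (3 + (1268/9)*(1/11))) + 4838966) = -550330/(143415*(-817388 + (3 + 1268/99)) + 4838966) = -550330/(143415*(-817388 + 1565/99) + 4838966) = -550330/(143415*(-80919847/99) + 4838966) = -550330/(-1289457761945/11 + 4838966) = -550330/(-1289404533319/11) = -550330*(-11/1289404533319) = 6053630/1289404533319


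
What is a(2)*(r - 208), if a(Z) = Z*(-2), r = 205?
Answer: 12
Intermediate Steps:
a(Z) = -2*Z
a(2)*(r - 208) = (-2*2)*(205 - 208) = -4*(-3) = 12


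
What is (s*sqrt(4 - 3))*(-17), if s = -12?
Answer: 204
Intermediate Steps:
(s*sqrt(4 - 3))*(-17) = -12*sqrt(4 - 3)*(-17) = -12*sqrt(1)*(-17) = -12*1*(-17) = -12*(-17) = 204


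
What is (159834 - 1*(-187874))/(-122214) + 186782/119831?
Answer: -9419411000/7322512917 ≈ -1.2864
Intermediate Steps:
(159834 - 1*(-187874))/(-122214) + 186782/119831 = (159834 + 187874)*(-1/122214) + 186782*(1/119831) = 347708*(-1/122214) + 186782/119831 = -173854/61107 + 186782/119831 = -9419411000/7322512917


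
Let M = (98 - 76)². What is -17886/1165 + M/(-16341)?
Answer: -292838986/19037265 ≈ -15.382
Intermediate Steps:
M = 484 (M = 22² = 484)
-17886/1165 + M/(-16341) = -17886/1165 + 484/(-16341) = -17886*1/1165 + 484*(-1/16341) = -17886/1165 - 484/16341 = -292838986/19037265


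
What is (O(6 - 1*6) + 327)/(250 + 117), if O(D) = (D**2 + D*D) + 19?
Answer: 346/367 ≈ 0.94278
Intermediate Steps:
O(D) = 19 + 2*D**2 (O(D) = (D**2 + D**2) + 19 = 2*D**2 + 19 = 19 + 2*D**2)
(O(6 - 1*6) + 327)/(250 + 117) = ((19 + 2*(6 - 1*6)**2) + 327)/(250 + 117) = ((19 + 2*(6 - 6)**2) + 327)/367 = ((19 + 2*0**2) + 327)*(1/367) = ((19 + 2*0) + 327)*(1/367) = ((19 + 0) + 327)*(1/367) = (19 + 327)*(1/367) = 346*(1/367) = 346/367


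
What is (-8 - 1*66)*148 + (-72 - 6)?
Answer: -11030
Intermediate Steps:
(-8 - 1*66)*148 + (-72 - 6) = (-8 - 66)*148 - 78 = -74*148 - 78 = -10952 - 78 = -11030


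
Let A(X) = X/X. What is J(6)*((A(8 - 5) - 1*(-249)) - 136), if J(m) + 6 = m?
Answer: 0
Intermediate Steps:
J(m) = -6 + m
A(X) = 1
J(6)*((A(8 - 5) - 1*(-249)) - 136) = (-6 + 6)*((1 - 1*(-249)) - 136) = 0*((1 + 249) - 136) = 0*(250 - 136) = 0*114 = 0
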